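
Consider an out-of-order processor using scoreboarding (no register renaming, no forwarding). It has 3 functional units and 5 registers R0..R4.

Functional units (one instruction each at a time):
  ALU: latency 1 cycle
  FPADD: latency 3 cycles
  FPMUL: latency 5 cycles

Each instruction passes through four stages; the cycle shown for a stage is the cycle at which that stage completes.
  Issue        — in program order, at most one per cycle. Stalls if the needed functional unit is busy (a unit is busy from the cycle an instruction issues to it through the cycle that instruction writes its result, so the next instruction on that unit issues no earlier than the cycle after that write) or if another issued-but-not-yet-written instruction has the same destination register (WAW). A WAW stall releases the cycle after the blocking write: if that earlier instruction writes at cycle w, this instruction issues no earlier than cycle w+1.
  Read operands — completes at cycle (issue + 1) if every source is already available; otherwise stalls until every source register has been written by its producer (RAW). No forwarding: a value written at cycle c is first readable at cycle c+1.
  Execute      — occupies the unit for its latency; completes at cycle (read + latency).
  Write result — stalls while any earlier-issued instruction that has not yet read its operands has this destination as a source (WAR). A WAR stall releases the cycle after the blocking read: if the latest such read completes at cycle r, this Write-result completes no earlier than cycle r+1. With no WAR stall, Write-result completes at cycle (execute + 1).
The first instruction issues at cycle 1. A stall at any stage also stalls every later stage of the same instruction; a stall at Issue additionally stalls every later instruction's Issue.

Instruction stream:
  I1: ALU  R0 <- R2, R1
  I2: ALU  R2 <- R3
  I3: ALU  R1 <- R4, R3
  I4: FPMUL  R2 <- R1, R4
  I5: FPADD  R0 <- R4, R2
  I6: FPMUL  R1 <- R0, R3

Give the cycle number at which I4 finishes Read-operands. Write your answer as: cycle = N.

I1: IS=1 RO=2 EX=3 WR=4
I2: IS=5 RO=6 EX=7 WR=8  [struct: ALU busy until I1 writes@4]
I3: IS=9 RO=10 EX=11 WR=12  [struct: ALU busy until I2 writes@8]
I4: IS=10 RO=13 EX=18 WR=19  [RAW R1: wait I3 write@12]
I5: IS=11 RO=20 EX=23 WR=24  [RAW R2: wait I4 write@19]
I6: IS=20 RO=25 EX=30 WR=31  [struct: FPMUL busy until I4 writes@19; RAW R0: wait I5 write@24]

cycle = 13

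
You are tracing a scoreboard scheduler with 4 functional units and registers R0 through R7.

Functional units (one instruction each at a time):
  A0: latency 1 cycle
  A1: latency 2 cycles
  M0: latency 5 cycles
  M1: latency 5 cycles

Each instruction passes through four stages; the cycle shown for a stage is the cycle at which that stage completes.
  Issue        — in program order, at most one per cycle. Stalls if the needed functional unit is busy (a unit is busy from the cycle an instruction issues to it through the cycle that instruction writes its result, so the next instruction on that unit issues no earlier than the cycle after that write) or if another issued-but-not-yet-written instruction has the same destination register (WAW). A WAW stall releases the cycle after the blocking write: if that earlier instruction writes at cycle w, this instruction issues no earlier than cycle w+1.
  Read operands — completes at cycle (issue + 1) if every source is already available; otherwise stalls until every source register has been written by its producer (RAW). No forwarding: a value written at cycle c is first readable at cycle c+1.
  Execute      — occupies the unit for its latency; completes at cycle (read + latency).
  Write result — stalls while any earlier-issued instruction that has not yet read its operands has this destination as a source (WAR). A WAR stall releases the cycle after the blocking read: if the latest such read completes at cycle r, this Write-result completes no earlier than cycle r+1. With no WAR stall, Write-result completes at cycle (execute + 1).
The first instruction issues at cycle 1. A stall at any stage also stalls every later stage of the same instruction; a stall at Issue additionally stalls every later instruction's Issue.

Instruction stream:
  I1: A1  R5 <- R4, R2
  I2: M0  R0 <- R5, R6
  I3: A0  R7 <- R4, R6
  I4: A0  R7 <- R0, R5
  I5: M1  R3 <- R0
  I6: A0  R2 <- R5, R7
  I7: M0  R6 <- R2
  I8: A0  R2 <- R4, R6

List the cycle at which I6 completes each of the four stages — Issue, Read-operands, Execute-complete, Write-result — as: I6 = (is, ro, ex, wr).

I6 = (16, 17, 18, 19)

I1 -> (1, 2, 4, 5)
I2 -> (2, 6, 11, 12)  // RAW R5: wait I1 write@5
I3 -> (3, 4, 5, 6)
I4 -> (7, 13, 14, 15)  // struct: A0 busy until I3 writes@6, RAW R0: wait I2 write@12
I5 -> (8, 13, 18, 19)  // RAW R0: wait I2 write@12
I6 -> (16, 17, 18, 19)  // struct: A0 busy until I4 writes@15
I7 -> (17, 20, 25, 26)  // RAW R2: wait I6 write@19
I8 -> (20, 27, 28, 29)  // struct: A0 busy until I6 writes@19, RAW R6: wait I7 write@26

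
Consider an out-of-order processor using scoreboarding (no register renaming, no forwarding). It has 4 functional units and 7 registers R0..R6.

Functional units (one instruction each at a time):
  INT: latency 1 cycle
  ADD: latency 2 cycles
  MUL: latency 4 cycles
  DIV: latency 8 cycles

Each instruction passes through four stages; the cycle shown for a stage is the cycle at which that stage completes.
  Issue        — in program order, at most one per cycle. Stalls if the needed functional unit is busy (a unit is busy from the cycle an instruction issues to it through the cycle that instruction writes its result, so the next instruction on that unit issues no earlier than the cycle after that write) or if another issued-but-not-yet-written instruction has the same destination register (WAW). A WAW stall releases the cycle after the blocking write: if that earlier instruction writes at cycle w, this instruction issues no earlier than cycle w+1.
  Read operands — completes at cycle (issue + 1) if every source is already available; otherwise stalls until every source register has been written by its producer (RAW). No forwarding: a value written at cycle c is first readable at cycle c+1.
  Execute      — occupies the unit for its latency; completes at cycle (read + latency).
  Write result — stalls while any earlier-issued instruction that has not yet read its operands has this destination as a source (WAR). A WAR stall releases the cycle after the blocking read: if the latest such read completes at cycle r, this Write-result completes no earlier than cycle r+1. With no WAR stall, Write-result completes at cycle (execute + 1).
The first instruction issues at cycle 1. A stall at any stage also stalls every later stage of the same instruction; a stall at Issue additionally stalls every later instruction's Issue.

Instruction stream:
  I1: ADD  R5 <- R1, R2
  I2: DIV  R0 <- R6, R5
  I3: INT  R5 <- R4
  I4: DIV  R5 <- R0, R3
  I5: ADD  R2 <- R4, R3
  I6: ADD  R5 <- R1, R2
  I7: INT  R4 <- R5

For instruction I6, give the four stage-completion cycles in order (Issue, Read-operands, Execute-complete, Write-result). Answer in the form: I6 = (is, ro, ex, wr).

I6 = (27, 28, 30, 31)

cycle 1: I1→ADD
cycle 2: I1 RO; I2→DIV
cycle 4: I1 EX
cycle 5: I1 WR R5
cycle 6: I2 RO; I3→INT
cycle 7: I3 RO
cycle 8: I3 EX
cycle 9: I3 WR R5
cycle 14: I2 EX
cycle 15: I2 WR R0
cycle 16: I4→DIV
cycle 17: I4 RO; I5→ADD
cycle 18: I5 RO
cycle 20: I5 EX
cycle 21: I5 WR R2
cycle 25: I4 EX
cycle 26: I4 WR R5
cycle 27: I6→ADD
cycle 28: I6 RO; I7→INT
cycle 30: I6 EX
cycle 31: I6 WR R5
cycle 32: I7 RO
cycle 33: I7 EX
cycle 34: I7 WR R4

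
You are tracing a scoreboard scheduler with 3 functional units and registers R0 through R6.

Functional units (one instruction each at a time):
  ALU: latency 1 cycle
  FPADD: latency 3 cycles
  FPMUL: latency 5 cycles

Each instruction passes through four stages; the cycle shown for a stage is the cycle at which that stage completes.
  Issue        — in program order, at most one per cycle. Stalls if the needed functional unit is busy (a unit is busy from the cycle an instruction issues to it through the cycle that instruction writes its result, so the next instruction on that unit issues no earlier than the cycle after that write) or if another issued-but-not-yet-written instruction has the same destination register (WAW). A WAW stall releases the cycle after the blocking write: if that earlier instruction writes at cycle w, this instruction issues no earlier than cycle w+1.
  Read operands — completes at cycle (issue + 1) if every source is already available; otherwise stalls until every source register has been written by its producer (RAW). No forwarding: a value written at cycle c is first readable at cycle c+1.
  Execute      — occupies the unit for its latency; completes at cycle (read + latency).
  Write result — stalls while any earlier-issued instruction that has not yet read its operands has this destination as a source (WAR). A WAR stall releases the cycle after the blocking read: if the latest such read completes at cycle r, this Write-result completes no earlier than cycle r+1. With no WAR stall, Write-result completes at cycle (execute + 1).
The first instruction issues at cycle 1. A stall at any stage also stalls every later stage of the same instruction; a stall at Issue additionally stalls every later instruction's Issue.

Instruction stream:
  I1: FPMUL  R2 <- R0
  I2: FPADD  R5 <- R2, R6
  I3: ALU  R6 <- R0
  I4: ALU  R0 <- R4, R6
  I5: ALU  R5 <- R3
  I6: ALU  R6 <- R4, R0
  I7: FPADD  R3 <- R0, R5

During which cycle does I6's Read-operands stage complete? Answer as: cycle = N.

c1: I1→FPMUL
c2: I1 RO; I2→FPADD
c3: I3→ALU
c4: I3 RO
c5: I3 EX
c7: I1 EX
c8: I1 WR R2
c9: I2 RO
c10: I3 WR R6
c11: I4→ALU
c12: I2 EX; I4 RO
c13: I2 WR R5; I4 EX
c14: I4 WR R0
c15: I5→ALU
c16: I5 RO
c17: I5 EX
c18: I5 WR R5
c19: I6→ALU
c20: I6 RO; I7→FPADD
c21: I6 EX; I7 RO
c22: I6 WR R6
c24: I7 EX
c25: I7 WR R3

cycle = 20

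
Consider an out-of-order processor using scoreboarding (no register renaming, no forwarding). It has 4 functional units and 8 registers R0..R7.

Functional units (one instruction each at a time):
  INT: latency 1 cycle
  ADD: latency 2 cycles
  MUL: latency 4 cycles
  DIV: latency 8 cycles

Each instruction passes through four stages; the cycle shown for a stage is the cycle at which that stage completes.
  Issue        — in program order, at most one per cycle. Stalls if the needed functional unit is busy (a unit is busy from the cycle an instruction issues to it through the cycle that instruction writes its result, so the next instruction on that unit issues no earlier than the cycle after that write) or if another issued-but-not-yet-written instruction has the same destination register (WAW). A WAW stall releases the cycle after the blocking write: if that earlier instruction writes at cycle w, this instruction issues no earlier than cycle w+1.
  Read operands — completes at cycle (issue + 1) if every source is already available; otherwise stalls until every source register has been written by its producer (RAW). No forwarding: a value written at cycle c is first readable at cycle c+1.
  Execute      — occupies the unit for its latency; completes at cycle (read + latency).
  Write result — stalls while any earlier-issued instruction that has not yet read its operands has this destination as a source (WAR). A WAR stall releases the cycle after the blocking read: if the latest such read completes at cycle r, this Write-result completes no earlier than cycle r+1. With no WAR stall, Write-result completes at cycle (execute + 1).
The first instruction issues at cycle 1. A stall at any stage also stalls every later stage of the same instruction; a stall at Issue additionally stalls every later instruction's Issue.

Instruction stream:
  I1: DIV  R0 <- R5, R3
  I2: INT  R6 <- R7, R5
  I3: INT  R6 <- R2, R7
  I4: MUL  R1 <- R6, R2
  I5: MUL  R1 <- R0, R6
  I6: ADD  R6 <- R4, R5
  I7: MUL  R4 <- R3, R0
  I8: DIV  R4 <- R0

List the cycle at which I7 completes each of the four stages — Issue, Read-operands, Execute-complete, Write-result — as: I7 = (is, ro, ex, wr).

I7 = (23, 24, 28, 29)

[I1] 1/2/10/11
[I2] 2/3/4/5
[I3] 6/7/8/9  (struct: INT busy until I2 writes@5)
[I4] 7/10/14/15  (RAW R6: wait I3 write@9)
[I5] 16/17/21/22  (struct: MUL busy until I4 writes@15)
[I6] 17/18/20/21
[I7] 23/24/28/29  (struct: MUL busy until I5 writes@22)
[I8] 30/31/39/40  (WAW R4: wait I7 write@29)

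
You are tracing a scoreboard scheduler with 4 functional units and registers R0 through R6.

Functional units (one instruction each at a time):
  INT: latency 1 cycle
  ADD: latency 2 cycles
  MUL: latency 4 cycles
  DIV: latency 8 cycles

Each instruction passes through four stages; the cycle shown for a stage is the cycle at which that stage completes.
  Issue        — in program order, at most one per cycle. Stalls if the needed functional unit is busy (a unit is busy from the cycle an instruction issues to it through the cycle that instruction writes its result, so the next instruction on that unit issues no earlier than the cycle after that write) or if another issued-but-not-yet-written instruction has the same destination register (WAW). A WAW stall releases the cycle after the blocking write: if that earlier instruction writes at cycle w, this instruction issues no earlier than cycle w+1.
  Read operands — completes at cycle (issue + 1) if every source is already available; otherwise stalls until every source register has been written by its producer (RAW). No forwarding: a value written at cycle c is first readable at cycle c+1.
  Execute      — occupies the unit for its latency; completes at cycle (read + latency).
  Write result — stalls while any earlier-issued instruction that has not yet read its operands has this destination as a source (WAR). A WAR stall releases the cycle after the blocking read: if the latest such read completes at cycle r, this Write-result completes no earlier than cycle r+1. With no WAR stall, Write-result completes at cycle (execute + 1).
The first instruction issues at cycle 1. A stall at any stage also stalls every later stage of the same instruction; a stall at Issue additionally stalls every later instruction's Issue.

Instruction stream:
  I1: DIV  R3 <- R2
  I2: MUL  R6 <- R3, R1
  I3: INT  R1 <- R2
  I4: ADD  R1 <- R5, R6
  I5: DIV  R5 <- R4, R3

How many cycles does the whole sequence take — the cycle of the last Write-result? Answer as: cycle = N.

t=1  I1→DIV
t=2  I1 RO, I2→MUL
t=3  I3→INT
t=4  I3 RO
t=5  I3 EX
t=10  I1 EX
t=11  I1 WR R3
t=12  I2 RO
t=13  I3 WR R1
t=14  I4→ADD
t=15  I5→DIV
t=16  I2 EX, I5 RO
t=17  I2 WR R6
t=18  I4 RO
t=20  I4 EX
t=21  I4 WR R1
t=24  I5 EX
t=25  I5 WR R5

cycle = 25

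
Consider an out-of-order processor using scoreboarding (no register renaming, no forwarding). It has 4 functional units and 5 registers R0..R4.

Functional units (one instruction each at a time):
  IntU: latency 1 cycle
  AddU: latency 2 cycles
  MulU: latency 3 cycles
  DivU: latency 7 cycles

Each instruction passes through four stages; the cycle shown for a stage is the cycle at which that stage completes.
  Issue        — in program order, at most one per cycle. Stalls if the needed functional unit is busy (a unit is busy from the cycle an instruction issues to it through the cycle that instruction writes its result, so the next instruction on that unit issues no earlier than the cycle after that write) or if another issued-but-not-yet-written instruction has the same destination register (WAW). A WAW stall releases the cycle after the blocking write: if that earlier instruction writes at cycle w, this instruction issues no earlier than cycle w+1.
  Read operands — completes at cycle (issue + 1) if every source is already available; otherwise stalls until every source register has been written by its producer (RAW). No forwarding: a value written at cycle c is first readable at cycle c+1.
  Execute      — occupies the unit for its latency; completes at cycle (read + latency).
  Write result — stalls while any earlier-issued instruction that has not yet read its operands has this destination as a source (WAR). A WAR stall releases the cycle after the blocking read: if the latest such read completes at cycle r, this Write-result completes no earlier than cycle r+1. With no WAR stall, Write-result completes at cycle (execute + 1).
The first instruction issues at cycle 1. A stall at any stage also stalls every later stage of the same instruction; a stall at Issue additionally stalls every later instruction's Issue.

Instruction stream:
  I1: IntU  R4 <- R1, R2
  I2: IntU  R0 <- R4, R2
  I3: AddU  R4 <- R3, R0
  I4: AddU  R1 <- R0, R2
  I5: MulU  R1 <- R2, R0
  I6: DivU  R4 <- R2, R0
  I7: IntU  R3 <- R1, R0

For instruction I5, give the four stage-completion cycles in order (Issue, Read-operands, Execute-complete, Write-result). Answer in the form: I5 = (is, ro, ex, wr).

I5 = (18, 19, 22, 23)

[1] I1→IntU
[2] I1 RO
[3] I1 EX
[4] I1 WR R4
[5] I2→IntU
[6] I2 RO | I3→AddU
[7] I2 EX
[8] I2 WR R0
[9] I3 RO
[11] I3 EX
[12] I3 WR R4
[13] I4→AddU
[14] I4 RO
[16] I4 EX
[17] I4 WR R1
[18] I5→MulU
[19] I5 RO | I6→DivU
[20] I6 RO | I7→IntU
[22] I5 EX
[23] I5 WR R1
[24] I7 RO
[25] I7 EX
[26] I7 WR R3
[27] I6 EX
[28] I6 WR R4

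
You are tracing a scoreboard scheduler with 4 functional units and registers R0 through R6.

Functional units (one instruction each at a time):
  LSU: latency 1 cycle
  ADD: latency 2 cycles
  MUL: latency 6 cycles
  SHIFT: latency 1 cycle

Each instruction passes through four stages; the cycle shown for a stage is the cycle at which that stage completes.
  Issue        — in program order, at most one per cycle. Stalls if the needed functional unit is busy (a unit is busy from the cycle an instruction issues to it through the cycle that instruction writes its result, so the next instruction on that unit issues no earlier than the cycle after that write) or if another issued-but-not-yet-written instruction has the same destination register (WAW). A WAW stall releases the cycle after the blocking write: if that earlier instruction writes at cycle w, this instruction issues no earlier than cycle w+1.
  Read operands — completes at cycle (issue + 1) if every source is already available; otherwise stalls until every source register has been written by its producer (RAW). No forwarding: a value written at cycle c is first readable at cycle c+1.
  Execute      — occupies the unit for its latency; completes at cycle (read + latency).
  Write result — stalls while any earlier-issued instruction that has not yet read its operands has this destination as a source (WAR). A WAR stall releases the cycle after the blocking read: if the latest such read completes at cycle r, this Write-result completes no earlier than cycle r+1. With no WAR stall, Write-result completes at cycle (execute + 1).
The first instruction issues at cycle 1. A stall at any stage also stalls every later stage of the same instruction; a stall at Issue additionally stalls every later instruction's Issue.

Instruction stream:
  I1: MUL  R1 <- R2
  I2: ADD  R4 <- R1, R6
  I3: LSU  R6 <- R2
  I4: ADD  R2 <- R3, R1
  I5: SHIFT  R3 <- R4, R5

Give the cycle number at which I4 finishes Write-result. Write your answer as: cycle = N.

cycle = 18

[1] I1 dispatched to MUL
[2] I1 operands ready; I2 dispatched to ADD
[3] I3 dispatched to LSU
[4] I3 operands ready
[5] I3 complete
[8] I1 complete
[9] R1←I1
[10] I2 operands ready
[11] R6←I3
[12] I2 complete
[13] R4←I2
[14] I4 dispatched to ADD
[15] I4 operands ready; I5 dispatched to SHIFT
[16] I5 operands ready
[17] I4 complete; I5 complete
[18] R2←I4; R3←I5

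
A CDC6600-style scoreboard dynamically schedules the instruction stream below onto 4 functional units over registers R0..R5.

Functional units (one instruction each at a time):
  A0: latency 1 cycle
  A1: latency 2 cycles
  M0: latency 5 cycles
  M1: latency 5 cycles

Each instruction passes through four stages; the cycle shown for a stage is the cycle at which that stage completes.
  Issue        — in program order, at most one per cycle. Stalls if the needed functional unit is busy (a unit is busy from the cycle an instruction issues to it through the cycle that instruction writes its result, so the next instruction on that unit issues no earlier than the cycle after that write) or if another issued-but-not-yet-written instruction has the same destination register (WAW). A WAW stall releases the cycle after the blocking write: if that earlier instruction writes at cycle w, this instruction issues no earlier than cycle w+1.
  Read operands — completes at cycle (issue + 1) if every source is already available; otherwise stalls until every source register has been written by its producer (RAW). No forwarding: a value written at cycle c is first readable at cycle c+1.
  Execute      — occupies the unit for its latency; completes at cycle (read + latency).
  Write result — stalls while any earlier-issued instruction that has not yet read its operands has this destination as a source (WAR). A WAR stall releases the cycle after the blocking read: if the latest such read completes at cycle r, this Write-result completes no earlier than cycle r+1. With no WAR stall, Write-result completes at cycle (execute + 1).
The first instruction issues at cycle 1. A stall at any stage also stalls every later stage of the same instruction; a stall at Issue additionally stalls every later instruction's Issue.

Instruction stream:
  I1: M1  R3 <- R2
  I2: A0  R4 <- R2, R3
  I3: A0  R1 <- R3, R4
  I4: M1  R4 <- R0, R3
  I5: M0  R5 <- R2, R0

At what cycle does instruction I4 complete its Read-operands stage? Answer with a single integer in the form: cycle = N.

I1: IS=1 RO=2 EX=7 WR=8
I2: IS=2 RO=9 EX=10 WR=11  [RAW R3: wait I1 write@8]
I3: IS=12 RO=13 EX=14 WR=15  [struct: A0 busy until I2 writes@11]
I4: IS=13 RO=14 EX=19 WR=20
I5: IS=14 RO=15 EX=20 WR=21

cycle = 14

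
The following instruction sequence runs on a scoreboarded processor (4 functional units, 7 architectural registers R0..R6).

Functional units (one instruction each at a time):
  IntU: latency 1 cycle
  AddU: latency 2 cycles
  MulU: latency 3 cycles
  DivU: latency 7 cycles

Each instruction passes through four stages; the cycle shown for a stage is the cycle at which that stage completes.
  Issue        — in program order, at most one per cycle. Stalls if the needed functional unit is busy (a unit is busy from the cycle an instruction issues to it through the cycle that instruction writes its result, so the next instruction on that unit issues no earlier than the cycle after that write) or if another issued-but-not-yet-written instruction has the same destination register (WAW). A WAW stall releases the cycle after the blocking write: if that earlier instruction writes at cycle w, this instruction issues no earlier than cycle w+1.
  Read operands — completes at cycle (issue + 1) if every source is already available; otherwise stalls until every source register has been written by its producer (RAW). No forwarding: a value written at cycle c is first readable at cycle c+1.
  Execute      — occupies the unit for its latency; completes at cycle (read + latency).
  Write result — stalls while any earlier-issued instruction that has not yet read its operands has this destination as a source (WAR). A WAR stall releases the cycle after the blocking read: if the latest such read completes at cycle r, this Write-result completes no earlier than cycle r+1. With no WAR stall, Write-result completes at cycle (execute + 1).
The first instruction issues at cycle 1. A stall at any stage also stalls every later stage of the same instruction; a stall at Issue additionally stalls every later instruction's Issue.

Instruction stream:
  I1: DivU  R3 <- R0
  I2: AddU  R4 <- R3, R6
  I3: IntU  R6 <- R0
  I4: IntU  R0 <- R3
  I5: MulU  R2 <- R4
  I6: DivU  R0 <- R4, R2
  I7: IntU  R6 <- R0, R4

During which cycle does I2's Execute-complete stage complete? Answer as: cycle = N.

cycle = 13

[I1] 1/2/9/10
[I2] 2/11/13/14  (RAW R3: wait I1 write@10)
[I3] 3/4/5/12  (WAR R6: wait I2 read@11)
[I4] 13/14/15/16  (struct: IntU busy until I3 writes@12)
[I5] 14/15/18/19
[I6] 17/20/27/28  (WAW R0: wait I4 write@16; RAW R2: wait I5 write@19)
[I7] 18/29/30/31  (RAW R0: wait I6 write@28)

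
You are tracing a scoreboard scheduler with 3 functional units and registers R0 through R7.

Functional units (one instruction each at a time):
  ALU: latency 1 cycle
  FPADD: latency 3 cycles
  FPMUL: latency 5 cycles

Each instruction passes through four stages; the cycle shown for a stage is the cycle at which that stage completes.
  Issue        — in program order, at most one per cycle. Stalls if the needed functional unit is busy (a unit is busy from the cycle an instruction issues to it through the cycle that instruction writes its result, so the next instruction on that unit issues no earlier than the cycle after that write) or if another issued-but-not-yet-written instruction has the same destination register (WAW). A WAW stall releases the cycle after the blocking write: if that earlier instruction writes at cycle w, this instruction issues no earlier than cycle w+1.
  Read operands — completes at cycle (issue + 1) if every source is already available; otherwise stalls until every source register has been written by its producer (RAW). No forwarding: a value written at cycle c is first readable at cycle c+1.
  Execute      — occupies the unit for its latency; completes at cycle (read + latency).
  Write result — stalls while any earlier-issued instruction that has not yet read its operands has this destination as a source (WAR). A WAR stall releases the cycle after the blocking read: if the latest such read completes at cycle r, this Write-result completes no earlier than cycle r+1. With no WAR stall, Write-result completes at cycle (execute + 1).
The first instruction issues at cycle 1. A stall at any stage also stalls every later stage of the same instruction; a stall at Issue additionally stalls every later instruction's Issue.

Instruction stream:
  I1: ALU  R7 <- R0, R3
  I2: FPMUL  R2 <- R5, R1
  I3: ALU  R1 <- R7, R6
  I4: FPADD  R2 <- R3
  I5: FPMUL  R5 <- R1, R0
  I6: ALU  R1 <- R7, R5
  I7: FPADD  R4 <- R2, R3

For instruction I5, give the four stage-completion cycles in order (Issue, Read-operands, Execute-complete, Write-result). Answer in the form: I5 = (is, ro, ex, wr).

I5 = (11, 12, 17, 18)

t=1  I1→ALU
t=2  I1 RO, I2→FPMUL
t=3  I1 EX, I2 RO
t=4  I1 WR R7
t=5  I3→ALU
t=6  I3 RO
t=7  I3 EX
t=8  I2 EX, I3 WR R1
t=9  I2 WR R2
t=10  I4→FPADD
t=11  I4 RO, I5→FPMUL
t=12  I5 RO, I6→ALU
t=14  I4 EX
t=15  I4 WR R2
t=16  I7→FPADD
t=17  I5 EX, I7 RO
t=18  I5 WR R5
t=19  I6 RO
t=20  I6 EX, I7 EX
t=21  I6 WR R1, I7 WR R4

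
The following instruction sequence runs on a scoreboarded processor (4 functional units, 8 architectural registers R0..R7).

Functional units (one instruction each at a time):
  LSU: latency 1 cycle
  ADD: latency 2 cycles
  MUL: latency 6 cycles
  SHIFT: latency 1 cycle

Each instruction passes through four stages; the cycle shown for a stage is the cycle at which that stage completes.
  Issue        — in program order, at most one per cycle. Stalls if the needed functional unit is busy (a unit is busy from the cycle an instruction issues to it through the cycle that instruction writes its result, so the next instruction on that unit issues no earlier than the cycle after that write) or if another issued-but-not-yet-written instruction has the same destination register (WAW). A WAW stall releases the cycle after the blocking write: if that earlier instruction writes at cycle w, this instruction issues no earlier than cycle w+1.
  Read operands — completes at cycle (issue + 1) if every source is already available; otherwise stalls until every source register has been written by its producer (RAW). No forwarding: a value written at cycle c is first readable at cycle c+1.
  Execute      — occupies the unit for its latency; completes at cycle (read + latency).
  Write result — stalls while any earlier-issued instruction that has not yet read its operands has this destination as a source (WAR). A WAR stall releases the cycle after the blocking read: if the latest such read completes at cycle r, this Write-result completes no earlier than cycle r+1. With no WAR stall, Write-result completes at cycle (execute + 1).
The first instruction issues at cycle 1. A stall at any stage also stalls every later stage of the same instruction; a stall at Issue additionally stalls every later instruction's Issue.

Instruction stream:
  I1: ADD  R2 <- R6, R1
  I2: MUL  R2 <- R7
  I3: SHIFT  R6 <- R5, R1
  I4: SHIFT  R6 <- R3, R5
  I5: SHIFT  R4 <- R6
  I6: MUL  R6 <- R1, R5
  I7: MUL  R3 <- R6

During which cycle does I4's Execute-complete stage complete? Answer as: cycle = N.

c1: issue I1 (ADD)
c2: I1 read-ops
c4: I1 finished on ADD
c5: I1→R2
c6: issue I2 (MUL)
c7: I2 read-ops | issue I3 (SHIFT)
c8: I3 read-ops
c9: I3 finished on SHIFT
c10: I3→R6
c11: issue I4 (SHIFT)
c12: I4 read-ops
c13: I2 finished on MUL | I4 finished on SHIFT
c14: I2→R2 | I4→R6
c15: issue I5 (SHIFT)
c16: I5 read-ops | issue I6 (MUL)
c17: I5 finished on SHIFT | I6 read-ops
c18: I5→R4
c23: I6 finished on MUL
c24: I6→R6
c25: issue I7 (MUL)
c26: I7 read-ops
c32: I7 finished on MUL
c33: I7→R3

cycle = 13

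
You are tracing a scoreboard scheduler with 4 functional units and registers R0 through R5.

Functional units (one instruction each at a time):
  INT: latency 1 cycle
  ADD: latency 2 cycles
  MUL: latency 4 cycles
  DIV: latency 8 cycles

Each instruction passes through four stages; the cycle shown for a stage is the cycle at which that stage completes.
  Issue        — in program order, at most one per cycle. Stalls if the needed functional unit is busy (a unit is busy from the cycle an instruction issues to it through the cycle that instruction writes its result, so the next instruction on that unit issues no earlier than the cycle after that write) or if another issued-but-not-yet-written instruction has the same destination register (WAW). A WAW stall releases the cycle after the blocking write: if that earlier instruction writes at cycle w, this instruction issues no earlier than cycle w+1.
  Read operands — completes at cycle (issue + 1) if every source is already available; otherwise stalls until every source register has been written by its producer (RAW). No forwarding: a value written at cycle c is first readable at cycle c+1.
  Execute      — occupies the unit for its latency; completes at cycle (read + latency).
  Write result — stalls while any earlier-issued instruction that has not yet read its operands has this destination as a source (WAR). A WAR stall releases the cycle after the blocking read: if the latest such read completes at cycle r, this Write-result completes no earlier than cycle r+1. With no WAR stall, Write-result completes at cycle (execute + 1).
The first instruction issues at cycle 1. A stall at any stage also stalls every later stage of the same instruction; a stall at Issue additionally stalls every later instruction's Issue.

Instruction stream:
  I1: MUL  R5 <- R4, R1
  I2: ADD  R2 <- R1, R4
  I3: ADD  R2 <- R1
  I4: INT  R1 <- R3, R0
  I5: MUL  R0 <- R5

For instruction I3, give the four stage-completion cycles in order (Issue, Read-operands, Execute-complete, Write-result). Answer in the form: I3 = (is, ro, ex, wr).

[1] I1→MUL
[2] I1 RO, I2→ADD
[3] I2 RO
[5] I2 EX
[6] I1 EX, I2 WR R2
[7] I1 WR R5, I3→ADD
[8] I3 RO, I4→INT
[9] I4 RO, I5→MUL
[10] I3 EX, I4 EX, I5 RO
[11] I3 WR R2, I4 WR R1
[14] I5 EX
[15] I5 WR R0

I3 = (7, 8, 10, 11)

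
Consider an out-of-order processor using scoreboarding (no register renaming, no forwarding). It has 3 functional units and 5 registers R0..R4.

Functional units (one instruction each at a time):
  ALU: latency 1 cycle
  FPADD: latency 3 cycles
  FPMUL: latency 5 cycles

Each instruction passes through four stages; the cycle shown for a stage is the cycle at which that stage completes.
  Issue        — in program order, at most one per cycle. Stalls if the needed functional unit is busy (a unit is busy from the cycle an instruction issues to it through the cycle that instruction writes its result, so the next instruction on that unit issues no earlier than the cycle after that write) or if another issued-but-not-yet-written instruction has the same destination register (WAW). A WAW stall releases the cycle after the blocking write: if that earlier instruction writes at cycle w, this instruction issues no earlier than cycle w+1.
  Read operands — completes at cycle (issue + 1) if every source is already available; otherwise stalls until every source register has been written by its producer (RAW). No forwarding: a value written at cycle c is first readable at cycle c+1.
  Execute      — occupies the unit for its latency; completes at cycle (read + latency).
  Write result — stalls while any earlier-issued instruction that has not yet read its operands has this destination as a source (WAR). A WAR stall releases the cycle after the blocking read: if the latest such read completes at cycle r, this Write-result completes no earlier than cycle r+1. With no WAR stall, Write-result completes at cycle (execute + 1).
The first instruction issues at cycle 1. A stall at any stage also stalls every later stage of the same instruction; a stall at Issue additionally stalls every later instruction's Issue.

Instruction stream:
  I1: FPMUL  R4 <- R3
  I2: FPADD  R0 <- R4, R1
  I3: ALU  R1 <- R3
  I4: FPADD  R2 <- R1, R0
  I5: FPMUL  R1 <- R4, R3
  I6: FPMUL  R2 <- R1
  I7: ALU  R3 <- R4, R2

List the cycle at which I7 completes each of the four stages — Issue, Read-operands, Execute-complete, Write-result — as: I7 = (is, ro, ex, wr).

I7 = (24, 31, 32, 33)

I1 -> (1, 2, 7, 8)
I2 -> (2, 9, 12, 13)  // RAW R4: wait I1 write@8
I3 -> (3, 4, 5, 10)  // WAR R1: wait I2 read@9
I4 -> (14, 15, 18, 19)  // struct: FPADD busy until I2 writes@13
I5 -> (15, 16, 21, 22)
I6 -> (23, 24, 29, 30)  // struct: FPMUL busy until I5 writes@22
I7 -> (24, 31, 32, 33)  // RAW R2: wait I6 write@30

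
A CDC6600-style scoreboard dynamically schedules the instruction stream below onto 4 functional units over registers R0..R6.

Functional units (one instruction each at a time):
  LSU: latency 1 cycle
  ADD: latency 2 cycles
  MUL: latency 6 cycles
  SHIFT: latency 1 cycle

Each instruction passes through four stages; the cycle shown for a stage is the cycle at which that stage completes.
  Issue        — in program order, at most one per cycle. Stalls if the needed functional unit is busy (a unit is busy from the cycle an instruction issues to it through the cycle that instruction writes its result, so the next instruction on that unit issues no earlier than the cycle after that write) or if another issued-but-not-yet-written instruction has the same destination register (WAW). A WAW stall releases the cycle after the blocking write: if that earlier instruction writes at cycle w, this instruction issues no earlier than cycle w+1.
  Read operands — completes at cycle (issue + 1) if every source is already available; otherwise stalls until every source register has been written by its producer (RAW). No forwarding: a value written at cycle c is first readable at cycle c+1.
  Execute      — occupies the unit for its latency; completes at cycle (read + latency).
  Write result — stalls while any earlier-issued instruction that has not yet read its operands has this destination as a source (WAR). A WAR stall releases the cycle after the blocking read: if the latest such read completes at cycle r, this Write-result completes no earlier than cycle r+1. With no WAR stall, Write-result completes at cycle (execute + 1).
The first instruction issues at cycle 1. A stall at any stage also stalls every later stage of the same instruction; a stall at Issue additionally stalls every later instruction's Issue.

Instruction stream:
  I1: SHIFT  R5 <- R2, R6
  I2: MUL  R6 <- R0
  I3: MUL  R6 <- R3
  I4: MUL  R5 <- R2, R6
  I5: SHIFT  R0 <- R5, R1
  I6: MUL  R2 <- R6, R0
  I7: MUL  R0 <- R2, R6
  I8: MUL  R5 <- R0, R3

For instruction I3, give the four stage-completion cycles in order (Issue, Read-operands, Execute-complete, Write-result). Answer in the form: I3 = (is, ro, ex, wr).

I3 = (11, 12, 18, 19)

[I1] 1/2/3/4
[I2] 2/3/9/10
[I3] 11/12/18/19  (struct: MUL busy until I2 writes@10)
[I4] 20/21/27/28  (struct: MUL busy until I3 writes@19)
[I5] 21/29/30/31  (RAW R5: wait I4 write@28)
[I6] 29/32/38/39  (struct: MUL busy until I4 writes@28; RAW R0: wait I5 write@31)
[I7] 40/41/47/48  (struct: MUL busy until I6 writes@39)
[I8] 49/50/56/57  (struct: MUL busy until I7 writes@48)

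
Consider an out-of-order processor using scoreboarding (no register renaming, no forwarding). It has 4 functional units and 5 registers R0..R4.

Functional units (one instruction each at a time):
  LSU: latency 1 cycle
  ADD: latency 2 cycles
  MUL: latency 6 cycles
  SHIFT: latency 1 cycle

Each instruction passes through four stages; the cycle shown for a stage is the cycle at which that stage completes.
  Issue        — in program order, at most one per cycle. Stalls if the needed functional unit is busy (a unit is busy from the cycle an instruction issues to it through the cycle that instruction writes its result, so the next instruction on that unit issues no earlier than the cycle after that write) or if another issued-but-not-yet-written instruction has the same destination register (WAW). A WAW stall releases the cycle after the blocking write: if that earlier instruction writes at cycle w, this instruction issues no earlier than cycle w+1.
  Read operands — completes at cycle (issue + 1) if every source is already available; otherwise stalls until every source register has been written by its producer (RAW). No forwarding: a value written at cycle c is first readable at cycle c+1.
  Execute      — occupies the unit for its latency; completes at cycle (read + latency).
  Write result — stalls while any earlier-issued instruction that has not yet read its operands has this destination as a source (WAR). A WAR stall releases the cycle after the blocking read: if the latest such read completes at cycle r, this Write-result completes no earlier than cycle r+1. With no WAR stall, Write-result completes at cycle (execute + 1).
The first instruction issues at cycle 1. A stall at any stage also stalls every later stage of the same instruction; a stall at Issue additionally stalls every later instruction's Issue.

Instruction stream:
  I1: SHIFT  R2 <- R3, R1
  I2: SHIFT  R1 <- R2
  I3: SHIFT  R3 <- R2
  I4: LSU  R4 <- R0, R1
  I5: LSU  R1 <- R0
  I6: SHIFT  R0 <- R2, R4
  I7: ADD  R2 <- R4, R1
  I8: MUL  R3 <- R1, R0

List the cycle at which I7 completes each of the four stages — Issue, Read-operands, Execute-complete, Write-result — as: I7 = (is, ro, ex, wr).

c1: I1→SHIFT
c2: I1 RO
c3: I1 EX
c4: I1 WR R2
c5: I2→SHIFT
c6: I2 RO
c7: I2 EX
c8: I2 WR R1
c9: I3→SHIFT
c10: I3 RO | I4→LSU
c11: I3 EX | I4 RO
c12: I3 WR R3 | I4 EX
c13: I4 WR R4
c14: I5→LSU
c15: I5 RO | I6→SHIFT
c16: I5 EX | I6 RO | I7→ADD
c17: I5 WR R1 | I6 EX | I8→MUL
c18: I6 WR R0 | I7 RO
c19: I8 RO
c20: I7 EX
c21: I7 WR R2
c25: I8 EX
c26: I8 WR R3

I7 = (16, 18, 20, 21)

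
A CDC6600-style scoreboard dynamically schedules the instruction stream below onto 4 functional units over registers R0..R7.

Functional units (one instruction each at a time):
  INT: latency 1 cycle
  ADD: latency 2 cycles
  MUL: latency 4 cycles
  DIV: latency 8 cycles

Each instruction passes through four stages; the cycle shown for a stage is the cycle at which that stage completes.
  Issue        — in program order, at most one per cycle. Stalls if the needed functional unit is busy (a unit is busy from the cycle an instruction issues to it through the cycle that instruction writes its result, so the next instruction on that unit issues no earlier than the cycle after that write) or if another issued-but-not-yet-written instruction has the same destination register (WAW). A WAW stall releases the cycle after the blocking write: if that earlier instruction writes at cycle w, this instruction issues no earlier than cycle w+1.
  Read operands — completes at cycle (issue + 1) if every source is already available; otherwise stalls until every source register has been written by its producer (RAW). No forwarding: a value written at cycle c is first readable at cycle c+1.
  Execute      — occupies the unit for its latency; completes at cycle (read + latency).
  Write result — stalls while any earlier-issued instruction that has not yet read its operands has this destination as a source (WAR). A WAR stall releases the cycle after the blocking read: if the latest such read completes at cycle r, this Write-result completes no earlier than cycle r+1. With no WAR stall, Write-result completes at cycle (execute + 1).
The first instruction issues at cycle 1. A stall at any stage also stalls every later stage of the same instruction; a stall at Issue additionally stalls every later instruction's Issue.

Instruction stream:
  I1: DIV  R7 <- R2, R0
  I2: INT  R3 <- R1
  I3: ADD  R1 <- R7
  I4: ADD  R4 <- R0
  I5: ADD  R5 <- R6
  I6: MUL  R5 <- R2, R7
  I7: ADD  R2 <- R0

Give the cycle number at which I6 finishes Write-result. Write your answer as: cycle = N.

cycle = 32

I1: IS=1 RO=2 EX=10 WR=11
I2: IS=2 RO=3 EX=4 WR=5
I3: IS=3 RO=12 EX=14 WR=15  [RAW R7: wait I1 write@11]
I4: IS=16 RO=17 EX=19 WR=20  [struct: ADD busy until I3 writes@15]
I5: IS=21 RO=22 EX=24 WR=25  [struct: ADD busy until I4 writes@20]
I6: IS=26 RO=27 EX=31 WR=32  [WAW R5: wait I5 write@25]
I7: IS=27 RO=28 EX=30 WR=31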